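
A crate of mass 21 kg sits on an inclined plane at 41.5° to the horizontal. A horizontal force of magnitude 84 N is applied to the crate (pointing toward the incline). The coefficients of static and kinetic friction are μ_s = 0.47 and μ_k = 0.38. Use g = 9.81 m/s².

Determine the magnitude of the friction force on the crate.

f ≈ 73.6 N (up the incline)

Normal direction: N = m g cos θ + P sin θ = 210 N.
Along the incline, the net driving force (taking up-slope positive) is P cos θ − m g sin θ = 62.91 − 136.5 = -73.59 N, so equilibrium requires friction f = 73.59 N (up-slope).
The limit of static friction is μ_s N = 98.68 N.
|f_req| = 73.59 ≤ 98.68 N → the crate is in equilibrium; friction equals the required value.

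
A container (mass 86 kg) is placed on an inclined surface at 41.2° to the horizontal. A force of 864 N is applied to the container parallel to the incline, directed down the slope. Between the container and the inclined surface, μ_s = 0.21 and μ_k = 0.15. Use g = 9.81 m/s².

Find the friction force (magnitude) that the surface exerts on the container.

The normal reaction is N = m g cos θ = 634.8 N.
Parallel to the incline, ΣF = 0 gives f = m g sin θ + P = 555.7 + 864 = 1420 N (up-slope positive).
Maximum static friction available: μ_s N = 0.21 × 634.8 = 133.3 N.
|1420| exceeds 133.3 N, so the container slips down-slope; friction is kinetic, f = μ_k N = 0.15×634.8 = 95.2 N.

f ≈ 95.2 N (up the incline)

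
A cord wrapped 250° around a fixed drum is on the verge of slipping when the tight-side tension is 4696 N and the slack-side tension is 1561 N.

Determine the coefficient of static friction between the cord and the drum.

μ ≈ 0.252

T₂/T₁ = e^{μβ} → μ = ln(T₂/T₁)/β.
β = 250° = 4.363 rad.
μ = ln(4696/1561)/4.363 = ln(3.008)/4.363 = 0.252.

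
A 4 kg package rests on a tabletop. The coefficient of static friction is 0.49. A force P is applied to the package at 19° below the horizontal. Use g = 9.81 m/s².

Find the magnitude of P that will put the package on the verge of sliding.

P ≈ 24.5 N

N = m g + P sin α (the push presses the package into the tabletop).
At impending slip, P cos α = μ_s N = μ_s (m g + P sin α).
Solving: P (cos α − μ_s sin α) = μ_s m g → P = 0.49×39.2/(cos 19° − 0.49 sin 19°) = 19.2/0.786 = 24.5 N.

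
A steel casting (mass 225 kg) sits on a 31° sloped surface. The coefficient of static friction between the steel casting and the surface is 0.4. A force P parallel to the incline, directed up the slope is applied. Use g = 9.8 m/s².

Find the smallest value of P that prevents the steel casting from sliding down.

P_min ≈ 380 N

The steel casting tends to slide down (tan θ > μ_s), so at the point of impending slip friction acts up-slope at its limit: f = μ_s N.
P is parallel to the surface, so N = m g cos θ = 1890 N.
Along the incline: P + μ_s N = m g sin θ, so P = 1140 − 0.4×1890 = 380 N.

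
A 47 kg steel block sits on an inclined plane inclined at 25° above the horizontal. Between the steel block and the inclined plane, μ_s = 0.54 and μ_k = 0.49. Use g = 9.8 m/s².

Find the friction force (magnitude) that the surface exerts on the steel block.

f ≈ 195 N (up the incline)

The normal reaction is N = m g cos θ = 417.4 N.
For equilibrium along the incline, friction must balance the weight component: f = m g sin θ = 194.7 N up the slope.
Static friction can supply at most μ_s N = 225.4 N.
Since |194.7| ≤ 225.4 N, static friction is sufficient; f equals the required value, not μ_s N.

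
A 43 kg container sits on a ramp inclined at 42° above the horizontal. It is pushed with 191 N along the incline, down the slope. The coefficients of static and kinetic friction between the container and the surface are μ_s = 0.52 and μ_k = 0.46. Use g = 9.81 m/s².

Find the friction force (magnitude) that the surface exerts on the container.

Normal force: N = m g cos θ = 43 × 9.81 × cos 42° = 313.5 N.
The friction needed for equilibrium is m g sin θ + P = 282.3 + 191 = 473.3 N, measured positive up-slope.
The static-friction ceiling is μ_s N = 0.52 × 313.5 = 163 N.
|473.3| exceeds 163 N, so the container slips down-slope; friction is kinetic, f = μ_k N = 0.46×313.5 = 144 N.

f ≈ 144 N (up the incline)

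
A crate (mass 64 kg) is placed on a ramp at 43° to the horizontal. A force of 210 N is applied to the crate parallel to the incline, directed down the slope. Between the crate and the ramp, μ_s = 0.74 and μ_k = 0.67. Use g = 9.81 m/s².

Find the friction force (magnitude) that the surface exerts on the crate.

The normal reaction is N = m g cos θ = 459.2 N.
The friction needed for equilibrium is m g sin θ + P = 428.2 + 210 = 638.2 N, measured positive up-slope.
The static-friction ceiling is μ_s N = 0.74 × 459.2 = 339.8 N.
Since |638.2| > 339.8 N, static friction cannot hold it; the crate slides down the incline and kinetic friction applies: f = μ_k N = 0.67 × 459.2 = 308 N.

f ≈ 308 N (up the incline)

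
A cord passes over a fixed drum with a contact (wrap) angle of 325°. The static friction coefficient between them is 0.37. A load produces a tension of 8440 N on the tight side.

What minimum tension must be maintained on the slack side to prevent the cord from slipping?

T_min ≈ 1030 N

Capstan equation at impending slip: T_tight/T_slack = e^{μβ}.
β = 325° = 5.672 rad; e^{μβ} = e^{0.37×5.672} = 8.156.
T_slack = T_tight / e^{μβ} = 8440 / 8.156 = 1030 N.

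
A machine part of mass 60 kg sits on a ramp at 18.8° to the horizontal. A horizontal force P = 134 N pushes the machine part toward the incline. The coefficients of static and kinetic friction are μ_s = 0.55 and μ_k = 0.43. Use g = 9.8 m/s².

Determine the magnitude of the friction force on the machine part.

Normal direction: N = m g cos θ + P sin θ = 599.8 N.
Parallel to the incline: P cos θ − m g sin θ = 126.9 − 189.5 = -62.64 N; the friction needed to balance this is 62.64 N acting up the slope.
Maximum static friction: μ_s N = 0.55 × 599.8 = 329.9 N.
|f_req| = 62.64 ≤ 329.9 N → the machine part is in equilibrium; friction equals the required value.

f ≈ 62.6 N (up the incline)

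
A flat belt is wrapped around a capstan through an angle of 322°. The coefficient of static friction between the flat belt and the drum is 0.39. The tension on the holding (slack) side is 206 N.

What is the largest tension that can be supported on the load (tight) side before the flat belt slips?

T_max ≈ 1840 N

At impending slip the capstan equation gives T₂/T₁ = e^{μβ} with β in radians.
β = 322° × π/180 = 5.62 rad.
e^{μβ} = e^{0.39×5.62} = 8.951.
T₂ = T₁ · e^{μβ} = 206 × 8.951 = 1840 N.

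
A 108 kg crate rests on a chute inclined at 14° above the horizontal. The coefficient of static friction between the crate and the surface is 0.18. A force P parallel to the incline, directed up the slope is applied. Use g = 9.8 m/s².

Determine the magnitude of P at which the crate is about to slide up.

P ≈ 441 N

At impending motion up the slope, friction acts down-slope at its limit: f = μ_s N.
P is parallel to the surface, so N = m g cos θ = 1030 N.
Along the incline: P = m g sin θ + μ_s N = 256 + 0.18×1030 = 441 N.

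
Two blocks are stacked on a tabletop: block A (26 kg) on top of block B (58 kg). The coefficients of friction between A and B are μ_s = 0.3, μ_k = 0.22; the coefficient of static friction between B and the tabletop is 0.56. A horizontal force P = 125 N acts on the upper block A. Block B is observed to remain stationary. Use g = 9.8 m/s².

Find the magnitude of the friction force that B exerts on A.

f ≈ 56.1 N

Between the blocks, N₁ = m_A g = 254.8 N.
So the A–B interface can sustain at most μ_s N₁ = 76.44 N of static friction.
P = 125 N exceeds that limit, so A slips over B and the interface friction becomes kinetic: f₁ = μ_k N₁ = 0.22×254.8 = 56.1 N.
B experiences an equal 56.1 N forward from A (third law). B is in equilibrium, so the floor supplies f₂ = 56.1 N of static friction (limit μ_s(m_A+m_B)g = 461 N, not exceeded).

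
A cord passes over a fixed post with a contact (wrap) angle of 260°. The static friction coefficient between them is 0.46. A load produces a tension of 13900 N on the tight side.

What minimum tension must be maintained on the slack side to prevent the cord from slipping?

Capstan equation at impending slip: T_tight/T_slack = e^{μβ}.
β = 260° = 4.538 rad; e^{μβ} = e^{0.46×4.538} = 8.064.
T_slack = T_tight / e^{μβ} = 13900 / 8.064 = 1720 N.

T_min ≈ 1720 N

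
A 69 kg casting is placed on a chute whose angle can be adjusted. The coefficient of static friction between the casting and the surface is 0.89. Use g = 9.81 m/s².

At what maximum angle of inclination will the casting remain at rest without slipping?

θ_max ≈ 41.7°

At the slip threshold, m g sin θ = μ_s · m g cos θ, so tan θ = μ_s.
θ_max = arctan(0.89) = 41.7°.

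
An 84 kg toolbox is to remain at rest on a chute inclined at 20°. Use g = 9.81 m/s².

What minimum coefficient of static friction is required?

At the slip threshold m g sin θ = μ_s m g cos θ, so μ_s,min = tan θ.
μ_s,min = tan 20° = 0.364.

μ_s,min ≈ 0.364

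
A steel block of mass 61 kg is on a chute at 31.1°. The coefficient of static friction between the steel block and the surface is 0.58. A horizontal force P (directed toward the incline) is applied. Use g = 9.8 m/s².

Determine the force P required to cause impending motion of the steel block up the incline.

At impending motion up the slope, friction acts down-slope at its limit: f = μ_s N.
Perpendicular to the incline: N = m g cos θ + P sin θ.
Along the incline: P cos θ = m g sin θ + μ_s N = m g sin θ + μ_s (m g cos θ + P sin θ).
Solving, P (cos θ − μ_s sin θ) = m g (sin θ + μ_s cos θ), so P = 61×9.8×(sin 31.1° + 0.58 cos 31.1°)/(cos 31.1° − 0.58 sin 31.1°) = 598×1.013/0.5567 = 1090 N.

P ≈ 1090 N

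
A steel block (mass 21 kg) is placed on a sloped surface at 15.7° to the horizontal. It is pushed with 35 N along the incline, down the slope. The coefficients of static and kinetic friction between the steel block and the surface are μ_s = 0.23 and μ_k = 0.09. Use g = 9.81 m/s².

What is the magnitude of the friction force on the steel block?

Normal force: N = m g cos θ = 21 × 9.81 × cos 15.7° = 198.3 N.
Parallel to the incline, ΣF = 0 gives f = m g sin θ + P = 55.75 + 35 = 90.75 N (up-slope positive).
Maximum static friction available: μ_s N = 0.23 × 198.3 = 45.61 N.
Since |90.75| > 45.61 N, static friction cannot hold it; the steel block slides down the incline and kinetic friction applies: f = μ_k N = 0.09 × 198.3 = 17.8 N.

f ≈ 17.8 N (up the incline)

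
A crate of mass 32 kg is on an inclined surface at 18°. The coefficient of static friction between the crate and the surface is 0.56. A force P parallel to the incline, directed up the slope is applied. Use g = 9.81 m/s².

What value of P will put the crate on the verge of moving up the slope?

At impending motion up the slope, friction acts down-slope at its limit: f = μ_s N.
P is parallel to the surface, so N = m g cos θ = 299 N.
Along the incline: P = m g sin θ + μ_s N = 97 + 0.56×299 = 264 N.

P ≈ 264 N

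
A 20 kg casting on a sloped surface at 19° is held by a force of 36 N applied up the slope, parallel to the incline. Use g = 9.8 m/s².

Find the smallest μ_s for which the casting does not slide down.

μ_s,min ≈ 0.15

N = m g cos θ = 185.3 N.
Friction must make up the shortfall along the incline: f = m g sin θ − P = 63.81 − 36 = 27.81 N.
At the threshold f = μ_s N, so μ_s,min = 27.81/185.3 = 0.15.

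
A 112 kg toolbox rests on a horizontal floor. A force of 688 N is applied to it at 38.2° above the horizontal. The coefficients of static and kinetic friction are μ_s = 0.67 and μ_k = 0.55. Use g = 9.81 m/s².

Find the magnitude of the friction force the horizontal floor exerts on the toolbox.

The vertical component of P reduces the normal force: N = m g − P sin α = 1099 − 425.5 = 673.3 N.
The horizontal driving force is P cos α = 540.7 N, so equilibrium needs friction f = 540.7 N.
The static-friction limit is μ_s N = 451.1 N.
540.7 > 451.1 N → the toolbox slides; f = μ_k N = 0.55×673.3 = 370 N.

f ≈ 370 N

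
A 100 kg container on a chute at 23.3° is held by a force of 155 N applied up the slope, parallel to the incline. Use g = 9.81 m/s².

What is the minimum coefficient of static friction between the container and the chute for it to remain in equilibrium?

μ_s,min ≈ 0.259

N = m g cos θ = 901 N.
Friction must make up the shortfall along the incline: f = m g sin θ − P = 388 − 155 = 233 N.
At the threshold f = μ_s N, so μ_s,min = 233/901 = 0.259.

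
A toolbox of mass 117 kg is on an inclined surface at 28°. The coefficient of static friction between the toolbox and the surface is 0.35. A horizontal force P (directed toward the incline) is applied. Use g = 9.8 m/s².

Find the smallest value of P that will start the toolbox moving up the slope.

P ≈ 1240 N

At impending motion up the slope, friction acts down-slope at its limit: f = μ_s N.
Perpendicular to the incline: N = m g cos θ + P sin θ.
Along the incline: P cos θ = m g sin θ + μ_s N = m g sin θ + μ_s (m g cos θ + P sin θ).
Solving, P (cos θ − μ_s sin θ) = m g (sin θ + μ_s cos θ), so P = 117×9.8×(sin 28° + 0.35 cos 28°)/(cos 28° − 0.35 sin 28°) = 1150×0.7785/0.7186 = 1240 N.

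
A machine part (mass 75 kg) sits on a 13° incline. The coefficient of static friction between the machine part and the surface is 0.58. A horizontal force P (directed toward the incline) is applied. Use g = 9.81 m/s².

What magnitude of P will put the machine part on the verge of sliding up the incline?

P ≈ 689 N

At impending motion up the slope, friction acts down-slope at its limit: f = μ_s N.
Perpendicular to the incline: N = m g cos θ + P sin θ.
Along the incline: P cos θ = m g sin θ + μ_s N = m g sin θ + μ_s (m g cos θ + P sin θ).
Solving, P (cos θ − μ_s sin θ) = m g (sin θ + μ_s cos θ), so P = 75×9.81×(sin 13° + 0.58 cos 13°)/(cos 13° − 0.58 sin 13°) = 736×0.7901/0.8439 = 689 N.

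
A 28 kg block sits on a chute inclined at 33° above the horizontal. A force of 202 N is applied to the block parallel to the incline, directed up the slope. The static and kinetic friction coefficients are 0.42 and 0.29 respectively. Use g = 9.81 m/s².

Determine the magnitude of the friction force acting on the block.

Perpendicular to the surface, N = m g cos θ = 28·9.81·cos 33° = 230.4 N.
The friction needed for equilibrium is m g sin θ − P = 149.6 − 202 = -52.4 N, measured positive up-slope.
Maximum static friction available: μ_s N = 0.42 × 230.4 = 96.75 N.
Since |-52.4| ≤ 96.75 N, no slip — friction simply equals what equilibrium demands.

f ≈ 52.4 N (down the incline)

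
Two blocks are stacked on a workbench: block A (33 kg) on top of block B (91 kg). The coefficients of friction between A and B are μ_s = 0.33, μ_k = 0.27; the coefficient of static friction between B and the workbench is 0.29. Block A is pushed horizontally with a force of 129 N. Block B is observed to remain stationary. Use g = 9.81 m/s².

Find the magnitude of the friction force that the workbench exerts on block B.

The normal force B exerts on A is simply A's weight, N₁ = 323.7 N.
Maximum static friction on A from B: μ_s N₁ = 0.33×323.7 = 106.8 N.
Since P = 129 N > 106.8 N, A slides on B; the A–B friction is kinetic: f₁ = μ_k N₁ = 0.27×323.7 = 87.4 N.
By Newton's third law B feels 87.4 N forward from A. With B stationary, the floor's static friction on B balances it: f₂ = 87.4 N (well within μ_s(m_A+m_B)g = 352.8 N).

f ≈ 87.4 N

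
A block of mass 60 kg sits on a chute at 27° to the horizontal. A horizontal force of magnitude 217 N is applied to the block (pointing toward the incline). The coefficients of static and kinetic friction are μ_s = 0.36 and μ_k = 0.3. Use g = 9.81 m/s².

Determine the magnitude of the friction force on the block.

Resolve perpendicular to the incline: N = m g cos θ + P sin θ = 60×9.81×cos 27° + 217×sin 27° = 623 N.
Parallel to the incline: P cos θ − m g sin θ = 193.3 − 267.2 = -73.87 N; the friction needed to balance this is 73.87 N acting up the slope.
Maximum static friction: μ_s N = 0.36 × 623 = 224.3 N.
|f_req| = 73.87 ≤ 224.3 N → the block is in equilibrium; friction equals the required value.

f ≈ 73.9 N (up the incline)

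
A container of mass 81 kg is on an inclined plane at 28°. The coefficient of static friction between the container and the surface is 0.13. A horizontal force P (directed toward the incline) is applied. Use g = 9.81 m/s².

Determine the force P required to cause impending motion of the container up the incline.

At impending motion up the slope, friction acts down-slope at its limit: f = μ_s N.
Perpendicular to the incline: N = m g cos θ + P sin θ.
Along the incline: P cos θ = m g sin θ + μ_s N = m g sin θ + μ_s (m g cos θ + P sin θ).
Solving, P (cos θ − μ_s sin θ) = m g (sin θ + μ_s cos θ), so P = 81×9.81×(sin 28° + 0.13 cos 28°)/(cos 28° − 0.13 sin 28°) = 795×0.5843/0.8219 = 565 N.

P ≈ 565 N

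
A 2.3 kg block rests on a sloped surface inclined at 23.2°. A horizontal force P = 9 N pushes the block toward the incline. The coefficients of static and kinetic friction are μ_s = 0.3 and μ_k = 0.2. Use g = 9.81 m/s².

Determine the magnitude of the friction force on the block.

The horizontal push has a component P sin θ into the surface, so N = m g cos θ + P sin θ = 20.74 + 3.545 = 24.28 N.
Along the incline, the net driving force (taking up-slope positive) is P cos θ − m g sin θ = 8.272 − 8.889 = -0.6163 N, so equilibrium requires friction f = 0.6163 N (up-slope).
The limit of static friction is μ_s N = 7.285 N.
Since 0.6163 N is within the 7.285 N limit, the block stays put and friction is exactly 0.616 N.

f ≈ 0.616 N (up the incline)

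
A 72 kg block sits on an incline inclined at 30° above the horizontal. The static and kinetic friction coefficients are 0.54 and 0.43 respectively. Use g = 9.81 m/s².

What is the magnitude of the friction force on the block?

f ≈ 263 N (up the incline)

The normal reaction is N = m g cos θ = 611.7 N.
For equilibrium along the incline, friction must balance the weight component: f = m g sin θ = 353.2 N up the slope.
Static friction can supply at most μ_s N = 330.3 N.
|353.2| exceeds 330.3 N, so the block slips down-slope; friction is kinetic, f = μ_k N = 0.43×611.7 = 263 N.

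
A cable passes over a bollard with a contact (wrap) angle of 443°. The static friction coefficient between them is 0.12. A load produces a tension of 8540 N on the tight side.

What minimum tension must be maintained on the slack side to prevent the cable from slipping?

Capstan equation at impending slip: T_tight/T_slack = e^{μβ}.
β = 443° = 7.732 rad; e^{μβ} = e^{0.12×7.732} = 2.529.
T_slack = T_tight / e^{μβ} = 8540 / 2.529 = 3380 N.

T_min ≈ 3380 N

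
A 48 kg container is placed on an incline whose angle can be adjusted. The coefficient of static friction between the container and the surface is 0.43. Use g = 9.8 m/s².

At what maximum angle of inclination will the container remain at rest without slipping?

θ_max ≈ 23.3°

At the slip threshold, m g sin θ = μ_s · m g cos θ, so tan θ = μ_s.
θ_max = arctan(0.43) = 23.3°.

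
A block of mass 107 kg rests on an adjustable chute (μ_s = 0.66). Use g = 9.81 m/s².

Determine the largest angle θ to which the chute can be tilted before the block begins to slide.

At the slip threshold, m g sin θ = μ_s · m g cos θ, so tan θ = μ_s.
θ_max = arctan(0.66) = 33.4°.

θ_max ≈ 33.4°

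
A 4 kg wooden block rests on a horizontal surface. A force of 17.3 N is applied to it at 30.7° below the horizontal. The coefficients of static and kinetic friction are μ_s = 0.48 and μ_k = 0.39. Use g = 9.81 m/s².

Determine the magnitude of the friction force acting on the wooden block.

f ≈ 14.9 N

The vertical component of P adds to the normal force: N = m g + P sin α = 39.24 + 8.832 = 48.07 N.
Horizontally, friction must balance P cos α = 14.88 N.
μ_s N = 0.48 × 48.07 = 23.07 N.
Since 14.88 N does not exceed the limit, the wooden block stays at rest and f = 14.9 N.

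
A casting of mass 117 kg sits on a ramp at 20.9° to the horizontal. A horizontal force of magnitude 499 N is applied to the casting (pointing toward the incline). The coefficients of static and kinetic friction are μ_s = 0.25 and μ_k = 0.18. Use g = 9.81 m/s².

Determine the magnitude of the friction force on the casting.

f ≈ 56.7 N (down the incline)

Normal direction: N = m g cos θ + P sin θ = 1250 N.
Parallel to the incline: P cos θ − m g sin θ = 466.2 − 409.5 = 56.71 N; the friction needed to balance this is 56.71 N acting down the slope.
The limit of static friction is μ_s N = 312.6 N.
|f_req| = 56.71 ≤ 312.6 N → the casting is in equilibrium; friction equals the required value.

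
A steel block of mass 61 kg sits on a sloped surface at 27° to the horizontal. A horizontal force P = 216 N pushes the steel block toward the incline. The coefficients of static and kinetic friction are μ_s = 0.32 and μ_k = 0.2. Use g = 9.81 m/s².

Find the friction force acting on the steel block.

Normal direction: N = m g cos θ + P sin θ = 631.2 N.
Along the incline, the net driving force (taking up-slope positive) is P cos θ − m g sin θ = 192.5 − 271.7 = -79.22 N, so equilibrium requires friction f = 79.22 N (up-slope).
Maximum static friction: μ_s N = 0.32 × 631.2 = 202 N.
Since 79.22 N is within the 202 N limit, the steel block stays put and friction is exactly 79.2 N.

f ≈ 79.2 N (up the incline)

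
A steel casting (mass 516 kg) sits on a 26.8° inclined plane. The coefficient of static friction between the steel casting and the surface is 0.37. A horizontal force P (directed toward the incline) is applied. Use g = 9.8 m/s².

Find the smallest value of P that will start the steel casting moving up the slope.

P ≈ 5440 N

At impending motion up the slope, friction acts down-slope at its limit: f = μ_s N.
Perpendicular to the incline: N = m g cos θ + P sin θ.
Along the incline: P cos θ = m g sin θ + μ_s N = m g sin θ + μ_s (m g cos θ + P sin θ).
Solving, P (cos θ − μ_s sin θ) = m g (sin θ + μ_s cos θ), so P = 516×9.8×(sin 26.8° + 0.37 cos 26.8°)/(cos 26.8° − 0.37 sin 26.8°) = 5060×0.7811/0.7258 = 5440 N.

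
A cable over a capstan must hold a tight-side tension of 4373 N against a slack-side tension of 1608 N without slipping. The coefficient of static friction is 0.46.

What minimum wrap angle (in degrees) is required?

T₂/T₁ = e^{μβ} → β = ln(T₂/T₁)/μ.
β = ln(4373/1608)/0.46 = 1/0.46 = 2.175 rad.
In degrees: β = 2.175 × 180/π = 125°.

β_min ≈ 125°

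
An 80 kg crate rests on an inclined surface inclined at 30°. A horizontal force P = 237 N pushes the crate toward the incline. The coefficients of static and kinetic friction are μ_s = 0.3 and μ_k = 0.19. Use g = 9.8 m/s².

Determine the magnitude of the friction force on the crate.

Normal direction: N = m g cos θ + P sin θ = 797.5 N.
Parallel to the incline: P cos θ − m g sin θ = 205.2 − 392 = -186.8 N; the friction needed to balance this is 186.8 N acting up the slope.
Maximum static friction: μ_s N = 0.3 × 797.5 = 239.2 N.
|f_req| = 186.8 ≤ 239.2 N → the crate is in equilibrium; friction equals the required value.

f ≈ 187 N (up the incline)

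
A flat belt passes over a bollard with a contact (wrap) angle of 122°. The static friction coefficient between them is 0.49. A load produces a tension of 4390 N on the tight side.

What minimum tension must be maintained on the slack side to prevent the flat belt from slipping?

Capstan equation at impending slip: T_tight/T_slack = e^{μβ}.
β = 122° = 2.129 rad; e^{μβ} = e^{0.49×2.129} = 2.839.
T_slack = T_tight / e^{μβ} = 4390 / 2.839 = 1550 N.

T_min ≈ 1550 N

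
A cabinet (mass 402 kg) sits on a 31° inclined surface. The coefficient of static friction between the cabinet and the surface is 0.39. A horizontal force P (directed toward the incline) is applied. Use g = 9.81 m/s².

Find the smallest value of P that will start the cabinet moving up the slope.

At impending motion up the slope, friction acts down-slope at its limit: f = μ_s N.
Perpendicular to the incline: N = m g cos θ + P sin θ.
Along the incline: P cos θ = m g sin θ + μ_s N = m g sin θ + μ_s (m g cos θ + P sin θ).
Solving, P (cos θ − μ_s sin θ) = m g (sin θ + μ_s cos θ), so P = 402×9.81×(sin 31° + 0.39 cos 31°)/(cos 31° − 0.39 sin 31°) = 3940×0.8493/0.6563 = 5100 N.

P ≈ 5100 N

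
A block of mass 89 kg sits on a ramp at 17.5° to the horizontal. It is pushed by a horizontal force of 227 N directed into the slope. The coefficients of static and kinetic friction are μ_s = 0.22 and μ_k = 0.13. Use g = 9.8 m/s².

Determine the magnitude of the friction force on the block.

f ≈ 45.8 N (up the incline)

The horizontal push has a component P sin θ into the surface, so N = m g cos θ + P sin θ = 831.8 + 68.26 = 900.1 N.
Along the incline, the net driving force (taking up-slope positive) is P cos θ − m g sin θ = 216.5 − 262.3 = -45.78 N, so equilibrium requires friction f = 45.78 N (up-slope).
The limit of static friction is μ_s N = 198 N.
Since 45.78 N is within the 198 N limit, the block stays put and friction is exactly 45.8 N.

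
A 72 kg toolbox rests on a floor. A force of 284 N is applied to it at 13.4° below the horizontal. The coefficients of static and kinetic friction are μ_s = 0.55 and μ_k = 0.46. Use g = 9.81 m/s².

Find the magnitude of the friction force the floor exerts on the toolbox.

f ≈ 276 N

N = m g + P sin α = 706.3 + 284×sin 13.4° = 772.1 N.
Horizontally, friction must balance P cos α = 276.3 N.
μ_s N = 0.55 × 772.1 = 424.7 N.
Since 276.3 N does not exceed the limit, the toolbox stays at rest and f = 276 N.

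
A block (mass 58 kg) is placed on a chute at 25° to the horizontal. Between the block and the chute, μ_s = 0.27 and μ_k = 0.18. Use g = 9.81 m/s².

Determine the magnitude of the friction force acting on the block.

The normal reaction is N = m g cos θ = 515.7 N.
Along the slope the weight component is m g sin θ = 240.5 N; friction must supply exactly this, acting up-slope.
Static friction can supply at most μ_s N = 139.2 N.
Since |240.5| > 139.2 N, static friction cannot hold it; the block slides down the incline and kinetic friction applies: f = μ_k N = 0.18 × 515.7 = 92.8 N.

f ≈ 92.8 N (up the incline)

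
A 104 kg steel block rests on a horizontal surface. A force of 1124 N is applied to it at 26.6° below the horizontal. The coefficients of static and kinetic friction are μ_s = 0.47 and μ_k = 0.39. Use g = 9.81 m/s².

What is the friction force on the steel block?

Vertical equilibrium gives N = m g + P sin α = 1524 N.
The horizontal driving force is P cos α = 1005 N, so equilibrium needs friction f = 1005 N.
μ_s N = 0.47 × 1524 = 716.1 N.
1005 > 716.1 N → the steel block slides; f = μ_k N = 0.39×1524 = 594 N.

f ≈ 594 N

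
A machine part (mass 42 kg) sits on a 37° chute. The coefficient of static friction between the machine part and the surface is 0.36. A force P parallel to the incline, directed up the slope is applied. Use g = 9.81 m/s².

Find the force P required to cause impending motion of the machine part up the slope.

P ≈ 366 N

At impending motion up the slope, friction acts down-slope at its limit: f = μ_s N.
P is parallel to the surface, so N = m g cos θ = 329 N.
Along the incline: P = m g sin θ + μ_s N = 248 + 0.36×329 = 366 N.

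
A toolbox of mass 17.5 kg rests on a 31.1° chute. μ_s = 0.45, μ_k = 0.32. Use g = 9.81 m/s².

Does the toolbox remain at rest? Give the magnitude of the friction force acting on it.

f ≈ 47 N

N = m g cos θ = 147 N.
Down-slope weight component: m g sin θ = 88.7 N.
μ_s N = 66.1 N.
88.7 > 66.1 N, so it slides; kinetic friction f = μ_k N = 0.32×147 = 47 N.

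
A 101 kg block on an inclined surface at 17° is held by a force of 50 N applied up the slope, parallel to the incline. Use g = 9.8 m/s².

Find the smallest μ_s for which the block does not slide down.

N = m g cos θ = 946.6 N.
Friction must make up the shortfall along the incline: f = m g sin θ − P = 289.4 − 50 = 239.4 N.
At the threshold f = μ_s N, so μ_s,min = 239.4/946.6 = 0.253.

μ_s,min ≈ 0.253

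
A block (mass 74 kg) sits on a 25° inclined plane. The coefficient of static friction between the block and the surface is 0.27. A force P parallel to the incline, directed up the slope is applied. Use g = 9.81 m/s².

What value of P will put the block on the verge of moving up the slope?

At impending motion up the slope, friction acts down-slope at its limit: f = μ_s N.
P is parallel to the surface, so N = m g cos θ = 658 N.
Along the incline: P = m g sin θ + μ_s N = 307 + 0.27×658 = 484 N.

P ≈ 484 N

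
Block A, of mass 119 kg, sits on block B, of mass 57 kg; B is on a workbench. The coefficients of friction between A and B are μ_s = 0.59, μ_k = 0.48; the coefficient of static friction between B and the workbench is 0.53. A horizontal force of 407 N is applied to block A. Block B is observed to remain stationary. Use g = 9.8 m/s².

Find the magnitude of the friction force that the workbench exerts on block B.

f ≈ 407 N

Between the blocks, N₁ = m_A g = 1166 N.
So the A–B interface can sustain at most μ_s N₁ = 688.1 N of static friction.
P = 407 N is within that limit, so A and B move together (both at rest); the A–B friction is simply f₁ = P = 407 N.
B experiences an equal 407 N forward from A (third law). B is in equilibrium, so the floor supplies f₂ = 407 N of static friction (limit μ_s(m_A+m_B)g = 914.1 N, not exceeded).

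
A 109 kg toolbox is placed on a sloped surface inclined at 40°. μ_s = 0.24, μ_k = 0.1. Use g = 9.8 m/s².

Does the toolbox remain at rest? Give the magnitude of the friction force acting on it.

N = m g cos θ = 818 N.
Down-slope weight component: m g sin θ = 687 N.
μ_s N = 196 N.
687 > 196 N, so it slides; kinetic friction f = μ_k N = 0.1×818 = 81.8 N.

f ≈ 81.8 N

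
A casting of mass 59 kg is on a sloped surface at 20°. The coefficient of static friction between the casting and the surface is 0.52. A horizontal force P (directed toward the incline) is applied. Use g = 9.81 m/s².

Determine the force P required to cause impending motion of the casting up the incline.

P ≈ 631 N

At impending motion up the slope, friction acts down-slope at its limit: f = μ_s N.
Perpendicular to the incline: N = m g cos θ + P sin θ.
Along the incline: P cos θ = m g sin θ + μ_s N = m g sin θ + μ_s (m g cos θ + P sin θ).
Solving, P (cos θ − μ_s sin θ) = m g (sin θ + μ_s cos θ), so P = 59×9.81×(sin 20° + 0.52 cos 20°)/(cos 20° − 0.52 sin 20°) = 579×0.8307/0.7618 = 631 N.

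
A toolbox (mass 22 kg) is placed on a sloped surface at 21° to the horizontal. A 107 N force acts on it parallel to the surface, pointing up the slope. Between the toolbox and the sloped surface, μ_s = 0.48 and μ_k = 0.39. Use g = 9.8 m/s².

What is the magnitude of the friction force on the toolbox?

f ≈ 29.7 N (down the incline)

Normal force: N = m g cos θ = 22 × 9.8 × cos 21° = 201.3 N.
For equilibrium along the incline the friction force must supply f = m g sin θ − P = 77.26 − 107 = -29.74 N (positive meaning up-slope).
Maximum static friction available: μ_s N = 0.48 × 201.3 = 96.61 N.
Since |-29.74| ≤ 96.61 N, the toolbox remains in static equilibrium and friction takes exactly the required value.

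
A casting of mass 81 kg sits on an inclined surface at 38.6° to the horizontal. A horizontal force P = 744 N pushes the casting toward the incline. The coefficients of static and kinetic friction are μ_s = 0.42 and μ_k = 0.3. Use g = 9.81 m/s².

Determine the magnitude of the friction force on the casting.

f ≈ 85.7 N (down the incline)

Normal direction: N = m g cos θ + P sin θ = 1085 N.
Parallel to the incline: P cos θ − m g sin θ = 581.5 − 495.7 = 85.71 N; the friction needed to balance this is 85.71 N acting down the slope.
Maximum static friction: μ_s N = 0.42 × 1085 = 455.8 N.
Since 85.71 N is within the 455.8 N limit, the casting stays put and friction is exactly 85.7 N.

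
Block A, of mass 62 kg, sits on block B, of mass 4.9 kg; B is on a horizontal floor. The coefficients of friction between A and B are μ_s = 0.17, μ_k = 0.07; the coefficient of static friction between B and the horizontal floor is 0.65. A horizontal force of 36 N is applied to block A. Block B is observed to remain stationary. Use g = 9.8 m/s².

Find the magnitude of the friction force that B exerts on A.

The normal force B exerts on A is simply A's weight, N₁ = 607.6 N.
So the A–B interface can sustain at most μ_s N₁ = 103.3 N of static friction.
Since P = 36 N ≤ 103.3 N, A does not slip on B; friction on A equals P = 36 N.
B experiences an equal 36 N forward from A (third law). B is in equilibrium, so the floor supplies f₂ = 36 N of static friction (limit μ_s(m_A+m_B)g = 426.2 N, not exceeded).

f ≈ 36 N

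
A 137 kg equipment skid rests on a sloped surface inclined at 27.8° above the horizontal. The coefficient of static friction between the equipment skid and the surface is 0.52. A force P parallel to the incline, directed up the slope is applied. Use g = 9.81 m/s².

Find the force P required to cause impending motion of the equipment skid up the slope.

At impending motion up the slope, friction acts down-slope at its limit: f = μ_s N.
P is parallel to the surface, so N = m g cos θ = 1190 N.
Along the incline: P = m g sin θ + μ_s N = 627 + 0.52×1190 = 1250 N.

P ≈ 1250 N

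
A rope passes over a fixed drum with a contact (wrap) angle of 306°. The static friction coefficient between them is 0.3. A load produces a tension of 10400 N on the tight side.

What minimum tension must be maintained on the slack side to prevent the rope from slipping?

T_min ≈ 2100 N

Capstan equation at impending slip: T_tight/T_slack = e^{μβ}.
β = 306° = 5.341 rad; e^{μβ} = e^{0.3×5.341} = 4.964.
T_slack = T_tight / e^{μβ} = 10400 / 4.964 = 2100 N.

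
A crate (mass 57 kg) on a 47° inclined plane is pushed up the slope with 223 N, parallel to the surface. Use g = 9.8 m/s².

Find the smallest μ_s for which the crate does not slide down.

μ_s,min ≈ 0.487

N = m g cos θ = 381 N.
Friction must make up the shortfall along the incline: f = m g sin θ − P = 408.5 − 223 = 185.5 N.
At the threshold f = μ_s N, so μ_s,min = 185.5/381 = 0.487.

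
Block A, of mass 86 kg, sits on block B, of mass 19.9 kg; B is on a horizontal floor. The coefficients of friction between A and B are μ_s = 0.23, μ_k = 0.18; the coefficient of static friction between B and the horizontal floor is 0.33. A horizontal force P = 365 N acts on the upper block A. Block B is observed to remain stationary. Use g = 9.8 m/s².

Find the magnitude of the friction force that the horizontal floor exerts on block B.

f ≈ 152 N

Between the blocks, N₁ = m_A g = 842.8 N.
Maximum static friction on A from B: μ_s N₁ = 0.23×842.8 = 193.8 N.
P = 365 N exceeds that limit, so A slips over B and the interface friction becomes kinetic: f₁ = μ_k N₁ = 0.18×842.8 = 152 N.
B experiences an equal 152 N forward from A (third law). B is in equilibrium, so the floor supplies f₂ = 152 N of static friction (limit μ_s(m_A+m_B)g = 342.5 N, not exceeded).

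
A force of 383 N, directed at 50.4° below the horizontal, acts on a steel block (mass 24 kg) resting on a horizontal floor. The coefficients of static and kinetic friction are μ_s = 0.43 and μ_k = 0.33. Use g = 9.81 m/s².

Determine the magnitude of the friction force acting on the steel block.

N = m g + P sin α = 235.4 + 383×sin 50.4° = 530.5 N.
Horizontally, friction must balance P cos α = 244.1 N.
μ_s N = 0.43 × 530.5 = 228.1 N.
244.1 > 228.1 N → the steel block slides; f = μ_k N = 0.33×530.5 = 175 N.

f ≈ 175 N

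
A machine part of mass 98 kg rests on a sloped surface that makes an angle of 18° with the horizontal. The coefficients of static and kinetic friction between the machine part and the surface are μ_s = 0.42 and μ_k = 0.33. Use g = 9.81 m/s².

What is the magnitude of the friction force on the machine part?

f ≈ 297 N (up the incline)

The normal reaction is N = m g cos θ = 914.3 N.
Along the slope the weight component is m g sin θ = 297.1 N; friction must supply exactly this, acting up-slope.
The static-friction ceiling is μ_s N = 0.42 × 914.3 = 384 N.
Since |297.1| ≤ 384 N, the machine part remains in static equilibrium and friction takes exactly the required value.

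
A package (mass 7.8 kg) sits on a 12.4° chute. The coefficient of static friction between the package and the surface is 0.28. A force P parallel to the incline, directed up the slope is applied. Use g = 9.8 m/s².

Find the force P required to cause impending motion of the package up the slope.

At impending motion up the slope, friction acts down-slope at its limit: f = μ_s N.
P is parallel to the surface, so N = m g cos θ = 74.7 N.
Along the incline: P = m g sin θ + μ_s N = 16.4 + 0.28×74.7 = 37.3 N.

P ≈ 37.3 N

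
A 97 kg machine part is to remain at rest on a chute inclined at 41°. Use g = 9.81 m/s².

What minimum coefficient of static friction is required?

μ_s,min ≈ 0.869

At the slip threshold m g sin θ = μ_s m g cos θ, so μ_s,min = tan θ.
μ_s,min = tan 41° = 0.869.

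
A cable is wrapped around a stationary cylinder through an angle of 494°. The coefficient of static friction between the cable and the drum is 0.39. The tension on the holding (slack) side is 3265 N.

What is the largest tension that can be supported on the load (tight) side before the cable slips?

T_max ≈ 94200 N

At impending slip the capstan equation gives T₂/T₁ = e^{μβ} with β in radians.
β = 494° × π/180 = 8.622 rad.
e^{μβ} = e^{0.39×8.622} = 28.86.
T₂ = T₁ · e^{μβ} = 3265 × 28.86 = 94200 N.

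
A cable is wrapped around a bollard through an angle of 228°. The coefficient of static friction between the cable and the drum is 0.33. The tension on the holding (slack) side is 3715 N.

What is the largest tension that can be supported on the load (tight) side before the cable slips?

T_max ≈ 13800 N

At impending slip the capstan equation gives T₂/T₁ = e^{μβ} with β in radians.
β = 228° × π/180 = 3.979 rad.
e^{μβ} = e^{0.33×3.979} = 3.718.
T₂ = T₁ · e^{μβ} = 3715 × 3.718 = 13800 N.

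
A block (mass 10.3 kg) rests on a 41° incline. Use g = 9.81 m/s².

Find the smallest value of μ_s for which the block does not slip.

μ_s,min ≈ 0.869

At the slip threshold m g sin θ = μ_s m g cos θ, so μ_s,min = tan θ.
μ_s,min = tan 41° = 0.869.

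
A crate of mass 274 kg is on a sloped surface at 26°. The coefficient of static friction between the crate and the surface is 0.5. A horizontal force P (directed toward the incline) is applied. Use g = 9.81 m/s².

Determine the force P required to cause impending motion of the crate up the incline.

At impending motion up the slope, friction acts down-slope at its limit: f = μ_s N.
Perpendicular to the incline: N = m g cos θ + P sin θ.
Along the incline: P cos θ = m g sin θ + μ_s N = m g sin θ + μ_s (m g cos θ + P sin θ).
Solving, P (cos θ − μ_s sin θ) = m g (sin θ + μ_s cos θ), so P = 274×9.81×(sin 26° + 0.5 cos 26°)/(cos 26° − 0.5 sin 26°) = 2690×0.8878/0.6796 = 3510 N.

P ≈ 3510 N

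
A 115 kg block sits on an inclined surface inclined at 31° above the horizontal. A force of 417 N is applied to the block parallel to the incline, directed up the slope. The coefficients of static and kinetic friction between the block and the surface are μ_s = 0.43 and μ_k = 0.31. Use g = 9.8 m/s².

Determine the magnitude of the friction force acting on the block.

Perpendicular to the surface, N = m g cos θ = 115·9.8·cos 31° = 966 N.
The friction needed for equilibrium is m g sin θ − P = 580.4 − 417 = 163.4 N, measured positive up-slope.
Maximum static friction available: μ_s N = 0.43 × 966 = 415.4 N.
Since |163.4| ≤ 415.4 N, the block remains in static equilibrium and friction takes exactly the required value.

f ≈ 163 N (up the incline)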